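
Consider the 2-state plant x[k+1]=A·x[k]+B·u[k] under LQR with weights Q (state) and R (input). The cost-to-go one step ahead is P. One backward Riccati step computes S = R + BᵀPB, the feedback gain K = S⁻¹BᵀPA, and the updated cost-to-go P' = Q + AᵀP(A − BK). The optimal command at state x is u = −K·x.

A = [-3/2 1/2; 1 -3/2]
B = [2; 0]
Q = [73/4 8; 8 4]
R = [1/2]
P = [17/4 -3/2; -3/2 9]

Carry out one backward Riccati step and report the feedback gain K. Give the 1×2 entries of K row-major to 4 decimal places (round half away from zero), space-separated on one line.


-0.9000 0.5000

BᵀP = [8.5000 -3.0000]
S = R + BᵀPB = [1/2] + [17.0000] = [17.5000]
BᵀPA = [-15.7500 8.7500]
K = S⁻¹·BᵀPA = [-0.9000 0.5000]
A−BK = [0.3000 -0.5000; 1.0000 -1.5000]
AᵀP(A−BK) = [8.8875 -12.9375; -12.9375 19.1875]
P' = Q + AᵀP(A−BK) = [27.1375 -4.9375; -4.9375 23.1875]
tr(P') = 50.3250


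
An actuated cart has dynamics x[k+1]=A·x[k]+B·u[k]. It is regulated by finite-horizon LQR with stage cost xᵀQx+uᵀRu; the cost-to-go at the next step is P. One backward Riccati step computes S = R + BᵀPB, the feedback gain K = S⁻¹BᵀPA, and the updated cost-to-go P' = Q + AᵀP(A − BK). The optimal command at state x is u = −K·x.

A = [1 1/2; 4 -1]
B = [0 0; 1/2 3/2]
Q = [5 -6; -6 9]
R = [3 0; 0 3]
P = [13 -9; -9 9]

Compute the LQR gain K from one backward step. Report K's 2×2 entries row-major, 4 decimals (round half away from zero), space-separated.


0.5294 -0.2647 1.5882 -0.7941

BᵀP = [-4.5000 4.5000; -13.5000 13.5000]
S = R + BᵀPB = [3 0; 0 3] + [2.2500 6.7500; 6.7500 20.2500] = [5.2500 6.7500; 6.7500 23.2500]
BᵀPA = [13.5000 -6.7500; 40.5000 -20.2500]
K = S⁻¹·BᵀPA = [0.5294 -0.2647; 1.5882 -0.7941]
A−BK = [1.0000 0.5000; 1.3529 0.3235]
AᵀP(A−BK) = [13.5294 -2.7647; -2.7647 3.3824]
P' = Q + AᵀP(A−BK) = [18.5294 -8.7647; -8.7647 12.3824]
tr(P') = 30.9118


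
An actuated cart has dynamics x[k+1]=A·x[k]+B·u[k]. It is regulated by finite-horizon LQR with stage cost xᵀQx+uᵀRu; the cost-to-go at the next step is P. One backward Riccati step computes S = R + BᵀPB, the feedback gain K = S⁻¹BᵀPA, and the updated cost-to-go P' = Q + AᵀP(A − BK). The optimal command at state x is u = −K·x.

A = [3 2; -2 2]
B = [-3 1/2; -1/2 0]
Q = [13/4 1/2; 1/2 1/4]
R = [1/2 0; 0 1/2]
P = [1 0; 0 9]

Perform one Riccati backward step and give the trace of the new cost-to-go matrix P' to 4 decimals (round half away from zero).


BᵀP = [-3.0000 -4.5000; 0.5000 0.0000]
S = R + BᵀPB = [1/2 0; 0 1/2] + [11.2500 -1.5000; -1.5000 0.2500] = [11.7500 -1.5000; -1.5000 0.7500]
BᵀPA = [0.0000 -15.0000; 1.5000 1.0000]
K = S⁻¹·BᵀPA = [0.3429 -1.4857; 2.6857 -1.6381]
A−BK = [2.6857 -1.6381; -1.8286 1.2571]
AᵀP(A−BK) = [40.9714 -27.5429; -27.5429 19.3524]
P' = Q + AᵀP(A−BK) = [44.2214 -27.0429; -27.0429 19.6024]
tr(P') = 63.8238

63.8238


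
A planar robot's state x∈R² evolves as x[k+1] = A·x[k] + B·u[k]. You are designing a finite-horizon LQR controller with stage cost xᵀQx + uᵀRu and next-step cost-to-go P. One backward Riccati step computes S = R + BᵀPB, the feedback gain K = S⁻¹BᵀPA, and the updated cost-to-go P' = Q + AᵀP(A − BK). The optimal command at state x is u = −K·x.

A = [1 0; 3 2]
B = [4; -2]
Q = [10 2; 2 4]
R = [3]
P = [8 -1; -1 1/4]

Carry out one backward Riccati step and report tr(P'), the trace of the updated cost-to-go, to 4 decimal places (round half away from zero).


BᵀP = [34.0000 -4.5000]
S = R + BᵀPB = [3] + [145.0000] = [148.0000]
BᵀPA = [20.5000 -9.0000]
K = S⁻¹·BᵀPA = [0.1385 -0.0608]
A−BK = [0.4459 0.2432; 3.2770 1.8784]
AᵀP(A−BK) = [1.4105 0.7466; 0.7466 0.4527]
P' = Q + AᵀP(A−BK) = [11.4105 2.7466; 2.7466 4.4527]
tr(P') = 15.8632

15.8632


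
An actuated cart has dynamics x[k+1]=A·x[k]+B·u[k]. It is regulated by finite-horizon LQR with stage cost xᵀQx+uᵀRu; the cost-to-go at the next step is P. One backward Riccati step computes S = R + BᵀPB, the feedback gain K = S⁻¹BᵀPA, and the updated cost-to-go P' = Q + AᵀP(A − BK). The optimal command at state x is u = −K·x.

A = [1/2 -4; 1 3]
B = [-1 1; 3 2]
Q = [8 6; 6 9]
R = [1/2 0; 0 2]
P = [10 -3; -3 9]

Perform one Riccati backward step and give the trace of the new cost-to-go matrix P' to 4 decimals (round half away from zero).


25.5610

BᵀP = [-19.0000 30.0000; 4.0000 15.0000]
S = R + BᵀPB = [1/2 0; 0 2] + [109.0000 41.0000; 41.0000 34.0000] = [109.5000 41.0000; 41.0000 36.0000]
BᵀPA = [20.5000 166.0000; 17.0000 29.0000]
K = S⁻¹·BᵀPA = [0.0181 2.1172; 0.4516 -1.6057]
A−BK = [0.0666 -0.2771; 0.0425 -0.1402]
AᵀP(A−BK) = [0.4516 -1.6057; -1.6057 8.1095]
P' = Q + AᵀP(A−BK) = [8.4516 4.3943; 4.3943 17.1095]
tr(P') = 25.5610


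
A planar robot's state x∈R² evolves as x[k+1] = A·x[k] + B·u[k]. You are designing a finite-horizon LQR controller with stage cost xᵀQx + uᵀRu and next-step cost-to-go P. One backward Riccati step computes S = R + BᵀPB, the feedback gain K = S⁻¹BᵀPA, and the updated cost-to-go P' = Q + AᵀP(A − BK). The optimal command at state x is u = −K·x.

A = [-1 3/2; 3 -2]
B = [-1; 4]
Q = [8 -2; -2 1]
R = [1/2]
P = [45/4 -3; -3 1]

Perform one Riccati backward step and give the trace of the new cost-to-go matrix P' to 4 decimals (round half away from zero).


10.5658

BᵀP = [-23.2500 7.0000]
S = R + BᵀPB = [1/2] + [51.2500] = [51.7500]
BᵀPA = [44.2500 -48.8750]
K = S⁻¹·BᵀPA = [0.8551 -0.9444]
A−BK = [-0.1449 0.5556; -0.4203 1.7778]
AᵀP(A−BK) = [0.4130 -0.5833; -0.5833 1.1528]
P' = Q + AᵀP(A−BK) = [8.4130 -2.5833; -2.5833 2.1528]
tr(P') = 10.5658


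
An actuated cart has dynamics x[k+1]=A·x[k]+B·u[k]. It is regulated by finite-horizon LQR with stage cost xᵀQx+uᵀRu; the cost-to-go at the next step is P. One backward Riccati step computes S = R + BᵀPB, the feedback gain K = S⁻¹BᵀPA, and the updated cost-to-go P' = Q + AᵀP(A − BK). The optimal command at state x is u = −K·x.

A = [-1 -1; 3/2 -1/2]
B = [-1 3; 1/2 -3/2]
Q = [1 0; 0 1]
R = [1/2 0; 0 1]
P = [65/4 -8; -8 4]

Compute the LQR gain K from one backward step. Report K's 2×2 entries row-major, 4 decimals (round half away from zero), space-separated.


0.2529 0.1094 -0.3794 -0.1641

BᵀP = [-20.2500 10.0000; 60.7500 -30.0000]
S = R + BᵀPB = [1/2 0; 0 1] + [25.2500 -75.7500; -75.7500 227.2500] = [25.7500 -75.7500; -75.7500 228.2500]
BᵀPA = [35.2500 15.2500; -105.7500 -45.7500]
K = S⁻¹·BᵀPA = [0.2529 0.1094; -0.3794 -0.1641]
A−BK = [0.3910 -0.3982; 0.8045 -0.8009]
AᵀP(A−BK) = [0.2161 0.0368; 0.0368 0.0726]
P' = Q + AᵀP(A−BK) = [1.2161 0.0368; 0.0368 1.0726]
tr(P') = 2.2888


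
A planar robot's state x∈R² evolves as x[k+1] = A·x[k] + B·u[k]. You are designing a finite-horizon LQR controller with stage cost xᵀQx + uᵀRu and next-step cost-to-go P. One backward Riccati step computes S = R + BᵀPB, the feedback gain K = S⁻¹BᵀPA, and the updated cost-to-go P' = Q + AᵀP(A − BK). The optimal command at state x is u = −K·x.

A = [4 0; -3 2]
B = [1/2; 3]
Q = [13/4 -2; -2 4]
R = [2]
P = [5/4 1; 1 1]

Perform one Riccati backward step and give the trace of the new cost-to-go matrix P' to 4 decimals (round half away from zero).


11.7085

BᵀP = [3.6250 3.5000]
S = R + BᵀPB = [2] + [12.3125] = [14.3125]
BᵀPA = [4.0000 7.0000]
K = S⁻¹·BᵀPA = [0.2795 0.4891]
A−BK = [3.8603 -0.2445; -3.8384 0.5328]
AᵀP(A−BK) = [3.8821 0.0437; 0.0437 0.5764]
P' = Q + AᵀP(A−BK) = [7.1321 -1.9563; -1.9563 4.5764]
tr(P') = 11.7085


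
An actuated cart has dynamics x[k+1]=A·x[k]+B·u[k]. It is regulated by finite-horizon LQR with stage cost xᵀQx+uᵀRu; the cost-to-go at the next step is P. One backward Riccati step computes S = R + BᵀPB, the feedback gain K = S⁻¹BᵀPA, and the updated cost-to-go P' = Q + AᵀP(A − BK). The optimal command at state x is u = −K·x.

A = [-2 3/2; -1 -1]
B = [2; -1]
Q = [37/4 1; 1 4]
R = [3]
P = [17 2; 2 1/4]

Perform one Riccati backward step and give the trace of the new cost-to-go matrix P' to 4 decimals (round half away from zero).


BᵀP = [32.0000 3.7500]
S = R + BᵀPB = [3] + [60.2500] = [63.2500]
BᵀPA = [-67.7500 44.2500]
K = S⁻¹·BᵀPA = [-1.0711 0.6996]
A−BK = [0.1423 0.1008; -2.0711 -0.3004]
AᵀP(A−BK) = [3.6798 -2.3518; -2.3518 1.5425]
P' = Q + AᵀP(A−BK) = [12.9298 -1.3518; -1.3518 5.5425]
tr(P') = 18.4723

18.4723


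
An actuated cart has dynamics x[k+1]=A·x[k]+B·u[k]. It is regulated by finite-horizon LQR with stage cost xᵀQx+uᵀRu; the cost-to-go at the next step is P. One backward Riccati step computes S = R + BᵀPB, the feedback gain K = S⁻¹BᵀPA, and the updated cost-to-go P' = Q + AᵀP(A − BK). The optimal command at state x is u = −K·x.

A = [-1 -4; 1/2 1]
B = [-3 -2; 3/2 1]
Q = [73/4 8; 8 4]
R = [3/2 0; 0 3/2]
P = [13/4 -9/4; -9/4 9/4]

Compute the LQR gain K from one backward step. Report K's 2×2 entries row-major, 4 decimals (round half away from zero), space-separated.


0.2265 0.7798 0.1510 0.5198

BᵀP = [-13.1250 10.1250; -8.7500 6.7500]
S = R + BᵀPB = [3/2 0; 0 3/2] + [54.5625 36.3750; 36.3750 24.2500] = [56.0625 36.3750; 36.3750 25.7500]
BᵀPA = [18.1875 62.6250; 12.1250 41.7500]
K = S⁻¹·BᵀPA = [0.2265 0.7798; 0.1510 0.5198]
A−BK = [-0.0187 -0.6210; 0.0093 -0.6895]
AᵀP(A−BK) = [0.1132 0.3899; 0.3899 1.7136]
P' = Q + AᵀP(A−BK) = [18.3632 8.3899; 8.3899 5.7136]
tr(P') = 24.0768


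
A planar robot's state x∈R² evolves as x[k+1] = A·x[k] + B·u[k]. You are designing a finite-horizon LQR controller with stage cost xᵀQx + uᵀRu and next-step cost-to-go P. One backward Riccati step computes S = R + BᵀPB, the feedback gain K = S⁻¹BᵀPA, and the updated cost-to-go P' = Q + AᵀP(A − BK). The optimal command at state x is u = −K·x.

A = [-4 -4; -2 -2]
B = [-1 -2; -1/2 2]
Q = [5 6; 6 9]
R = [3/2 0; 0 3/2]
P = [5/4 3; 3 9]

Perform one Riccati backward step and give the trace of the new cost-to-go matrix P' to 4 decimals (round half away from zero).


BᵀP = [-2.7500 -7.5000; 3.5000 12.0000]
S = R + BᵀPB = [3/2 0; 0 3/2] + [6.5000 -9.5000; -9.5000 17.0000] = [8.0000 -9.5000; -9.5000 18.5000]
BᵀPA = [26.0000 26.0000; -38.0000 -38.0000]
K = S⁻¹·BᵀPA = [2.0779 2.0779; -0.9870 -0.9870]
A−BK = [-3.8961 -3.8961; 1.0130 1.0130]
AᵀP(A−BK) = [12.4675 12.4675; 12.4675 12.4675]
P' = Q + AᵀP(A−BK) = [17.4675 18.4675; 18.4675 21.4675]
tr(P') = 38.9351

38.9351


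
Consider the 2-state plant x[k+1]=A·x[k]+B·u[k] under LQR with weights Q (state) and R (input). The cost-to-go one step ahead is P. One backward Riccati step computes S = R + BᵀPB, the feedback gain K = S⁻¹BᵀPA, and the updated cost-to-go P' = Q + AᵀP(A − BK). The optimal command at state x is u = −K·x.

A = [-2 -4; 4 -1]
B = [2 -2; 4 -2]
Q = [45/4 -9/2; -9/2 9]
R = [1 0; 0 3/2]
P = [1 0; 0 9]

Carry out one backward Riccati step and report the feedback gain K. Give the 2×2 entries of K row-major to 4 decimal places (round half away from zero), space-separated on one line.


BᵀP = [2.0000 36.0000; -2.0000 -18.0000]
S = R + BᵀPB = [1 0; 0 3/2] + [148.0000 -76.0000; -76.0000 40.0000] = [149.0000 -76.0000; -76.0000 41.5000]
BᵀPA = [140.0000 -44.0000; -68.0000 26.0000]
K = S⁻¹·BᵀPA = [1.5755 0.3681; 1.2466 1.3006]
A−BK = [-2.6577 -2.1350; 0.1914 0.1288]
AᵀP(A−BK) = [12.2061 8.9080; 8.9080 7.3804]
P' = Q + AᵀP(A−BK) = [23.4561 4.4080; 4.4080 16.3804]
tr(P') = 39.8365

1.5755 0.3681 1.2466 1.3006


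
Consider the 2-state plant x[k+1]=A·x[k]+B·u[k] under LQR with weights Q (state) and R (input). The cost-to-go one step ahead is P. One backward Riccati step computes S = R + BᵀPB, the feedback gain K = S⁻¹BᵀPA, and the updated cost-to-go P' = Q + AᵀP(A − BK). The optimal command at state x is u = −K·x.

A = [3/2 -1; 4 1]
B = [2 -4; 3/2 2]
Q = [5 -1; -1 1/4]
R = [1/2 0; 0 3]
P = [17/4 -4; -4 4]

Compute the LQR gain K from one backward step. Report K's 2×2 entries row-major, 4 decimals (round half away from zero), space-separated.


BᵀP = [2.5000 -2.0000; -25.0000 24.0000]
S = R + BᵀPB = [1/2 0; 0 3] + [2.0000 -14.0000; -14.0000 148.0000] = [2.5000 -14.0000; -14.0000 151.0000]
BᵀPA = [-4.2500 -4.5000; 58.5000 49.0000]
K = S⁻¹·BᵀPA = [0.9766 0.0358; 0.4780 0.3278]
A−BK = [1.4587 0.2397; 1.5792 0.2906]
AᵀP(A−BK) = [1.7522 0.5995; 0.5995 0.3478]
P' = Q + AᵀP(A−BK) = [6.7522 -0.4005; -0.4005 0.5978]
tr(P') = 7.3500

0.9766 0.0358 0.4780 0.3278


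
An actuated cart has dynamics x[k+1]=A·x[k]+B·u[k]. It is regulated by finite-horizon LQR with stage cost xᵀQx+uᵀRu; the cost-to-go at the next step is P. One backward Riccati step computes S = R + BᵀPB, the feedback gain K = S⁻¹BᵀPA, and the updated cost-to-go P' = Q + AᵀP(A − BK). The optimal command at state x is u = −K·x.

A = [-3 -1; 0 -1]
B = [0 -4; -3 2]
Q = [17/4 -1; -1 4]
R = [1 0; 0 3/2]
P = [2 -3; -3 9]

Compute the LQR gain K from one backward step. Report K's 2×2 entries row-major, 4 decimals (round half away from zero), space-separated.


0.3958 0.4397 0.6606 0.2007

BᵀP = [9.0000 -27.0000; -14.0000 30.0000]
S = R + BᵀPB = [1 0; 0 3/2] + [81.0000 -90.0000; -90.0000 116.0000] = [82.0000 -90.0000; -90.0000 117.5000]
BᵀPA = [-27.0000 18.0000; 42.0000 -16.0000]
K = S⁻¹·BᵀPA = [0.3958 0.4397; 0.6606 0.2007]
A−BK = [-0.3577 -0.1974; -0.1339 -0.0821]
AᵀP(A−BK) = [0.9410 0.4456; 0.4456 0.2951]
P' = Q + AᵀP(A−BK) = [5.1910 -0.5544; -0.5544 4.2951]
tr(P') = 9.4862


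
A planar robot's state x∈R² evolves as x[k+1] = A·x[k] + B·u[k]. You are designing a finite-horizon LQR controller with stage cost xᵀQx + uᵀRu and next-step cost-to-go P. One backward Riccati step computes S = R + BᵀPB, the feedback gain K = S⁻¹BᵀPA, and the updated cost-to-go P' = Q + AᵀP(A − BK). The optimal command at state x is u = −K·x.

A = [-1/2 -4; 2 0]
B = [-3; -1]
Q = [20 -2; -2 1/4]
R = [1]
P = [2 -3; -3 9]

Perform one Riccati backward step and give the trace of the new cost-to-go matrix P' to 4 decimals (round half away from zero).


BᵀP = [-3.0000 0.0000]
S = R + BᵀPB = [1] + [9.0000] = [10.0000]
BᵀPA = [1.5000 12.0000]
K = S⁻¹·BᵀPA = [0.1500 1.2000]
A−BK = [-0.0500 -0.4000; 2.1500 1.2000]
AᵀP(A−BK) = [42.2750 26.2000; 26.2000 17.6000]
P' = Q + AᵀP(A−BK) = [62.2750 24.2000; 24.2000 17.8500]
tr(P') = 80.1250

80.1250


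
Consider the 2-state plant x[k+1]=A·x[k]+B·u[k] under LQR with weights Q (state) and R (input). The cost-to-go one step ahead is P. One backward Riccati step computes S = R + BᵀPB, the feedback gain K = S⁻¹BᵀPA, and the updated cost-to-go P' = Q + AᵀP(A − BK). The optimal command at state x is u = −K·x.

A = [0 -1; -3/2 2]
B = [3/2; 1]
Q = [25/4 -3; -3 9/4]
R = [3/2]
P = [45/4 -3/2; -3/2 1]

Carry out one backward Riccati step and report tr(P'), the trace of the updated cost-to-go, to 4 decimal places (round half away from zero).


BᵀP = [15.3750 -1.2500]
S = R + BᵀPB = [3/2] + [21.8125] = [23.3125]
BᵀPA = [1.8750 -17.8750]
K = S⁻¹·BᵀPA = [0.0804 -0.7668]
A−BK = [-0.1206 0.1501; -1.5804 2.7668]
AᵀP(A−BK) = [2.0992 -3.8123; -3.8123 7.5442]
P' = Q + AᵀP(A−BK) = [8.3492 -6.8123; -6.8123 9.7942]
tr(P') = 18.1434

18.1434


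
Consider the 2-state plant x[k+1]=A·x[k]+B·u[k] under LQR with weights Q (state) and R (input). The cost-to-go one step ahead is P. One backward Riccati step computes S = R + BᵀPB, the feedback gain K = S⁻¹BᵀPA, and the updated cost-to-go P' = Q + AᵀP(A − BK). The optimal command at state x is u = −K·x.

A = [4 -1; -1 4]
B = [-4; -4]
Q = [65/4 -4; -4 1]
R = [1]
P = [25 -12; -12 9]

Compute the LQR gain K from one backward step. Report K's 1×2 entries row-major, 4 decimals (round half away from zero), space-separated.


BᵀP = [-52.0000 12.0000]
S = R + BᵀPB = [1] + [160.0000] = [161.0000]
BᵀPA = [-220.0000 100.0000]
K = S⁻¹·BᵀPA = [-1.3665 0.6211]
A−BK = [-1.4658 1.4845; -6.4658 6.4845]
AᵀP(A−BK) = [204.3789 -203.3540; -203.3540 202.8882]
P' = Q + AᵀP(A−BK) = [220.6289 -207.3540; -207.3540 203.8882]
tr(P') = 424.5171

-1.3665 0.6211


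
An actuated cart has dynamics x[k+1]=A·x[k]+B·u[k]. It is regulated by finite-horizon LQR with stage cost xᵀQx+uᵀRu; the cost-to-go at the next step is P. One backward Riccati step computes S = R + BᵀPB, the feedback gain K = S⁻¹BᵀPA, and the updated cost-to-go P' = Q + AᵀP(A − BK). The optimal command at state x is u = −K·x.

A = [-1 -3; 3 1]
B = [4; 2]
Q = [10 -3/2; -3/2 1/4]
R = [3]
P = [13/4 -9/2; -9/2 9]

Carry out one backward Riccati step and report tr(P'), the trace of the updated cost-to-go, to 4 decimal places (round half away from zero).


178.3289

BᵀP = [4.0000 0.0000]
S = R + BᵀPB = [3] + [16.0000] = [19.0000]
BᵀPA = [-4.0000 -12.0000]
K = S⁻¹·BᵀPA = [-0.2105 -0.6316]
A−BK = [-0.1579 -0.4737; 3.4211 2.2632]
AᵀP(A−BK) = [110.4079 79.2237; 79.2237 57.6711]
P' = Q + AᵀP(A−BK) = [120.4079 77.7237; 77.7237 57.9211]
tr(P') = 178.3289


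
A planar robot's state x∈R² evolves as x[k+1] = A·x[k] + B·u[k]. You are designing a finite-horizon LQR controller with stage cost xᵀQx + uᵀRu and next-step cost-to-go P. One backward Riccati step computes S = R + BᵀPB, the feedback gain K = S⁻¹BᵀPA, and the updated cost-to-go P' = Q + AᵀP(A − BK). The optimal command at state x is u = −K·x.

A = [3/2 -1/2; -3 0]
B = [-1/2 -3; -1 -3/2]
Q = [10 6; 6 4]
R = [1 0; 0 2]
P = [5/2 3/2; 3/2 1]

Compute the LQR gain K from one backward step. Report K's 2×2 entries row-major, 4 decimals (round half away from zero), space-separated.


BᵀP = [-2.7500 -1.7500; -9.7500 -6.0000]
S = R + BᵀPB = [1 0; 0 2] + [3.1250 10.8750; 10.8750 38.2500] = [4.1250 10.8750; 10.8750 40.2500]
BᵀPA = [1.1250 1.3750; 3.3750 4.8750]
K = S⁻¹·BᵀPA = [0.1796 0.0487; 0.0353 0.1079]
A−BK = [1.6958 -0.1518; -2.7674 0.2107]
AᵀP(A−BK) = [0.8037 -0.0442; -0.0442 0.0317]
P' = Q + AᵀP(A−BK) = [10.8037 5.9558; 5.9558 4.0317]
tr(P') = 14.8355

0.1796 0.0487 0.0353 0.1079


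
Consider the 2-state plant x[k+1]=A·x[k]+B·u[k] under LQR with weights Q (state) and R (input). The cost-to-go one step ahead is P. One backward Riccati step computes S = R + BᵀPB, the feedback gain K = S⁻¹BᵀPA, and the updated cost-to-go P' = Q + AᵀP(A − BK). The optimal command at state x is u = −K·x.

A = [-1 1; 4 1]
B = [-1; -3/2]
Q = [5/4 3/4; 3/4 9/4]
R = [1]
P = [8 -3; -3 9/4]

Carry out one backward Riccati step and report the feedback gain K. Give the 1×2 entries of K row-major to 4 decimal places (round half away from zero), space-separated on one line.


BᵀP = [-3.5000 -0.3750]
S = R + BᵀPB = [1] + [4.0625] = [5.0625]
BᵀPA = [2.0000 -3.8750]
K = S⁻¹·BᵀPA = [0.3951 -0.7654]
A−BK = [-0.6049 0.2346; 4.5926 -0.1481]
AᵀP(A−BK) = [67.2099 -6.4691; -6.4691 1.2840]
P' = Q + AᵀP(A−BK) = [68.4599 -5.7191; -5.7191 3.5340]
tr(P') = 71.9938

0.3951 -0.7654


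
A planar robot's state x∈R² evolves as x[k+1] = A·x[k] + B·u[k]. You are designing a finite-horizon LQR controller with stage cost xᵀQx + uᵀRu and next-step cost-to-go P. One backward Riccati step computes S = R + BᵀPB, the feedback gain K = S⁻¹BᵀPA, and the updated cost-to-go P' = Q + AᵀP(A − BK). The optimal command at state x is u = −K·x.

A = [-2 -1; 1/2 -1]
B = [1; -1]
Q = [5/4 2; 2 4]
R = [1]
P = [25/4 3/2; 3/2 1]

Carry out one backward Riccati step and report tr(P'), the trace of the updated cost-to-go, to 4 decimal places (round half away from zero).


16.2024

BᵀP = [4.7500 0.5000]
S = R + BᵀPB = [1] + [4.2500] = [5.2500]
BᵀPA = [-9.2500 -5.2500]
K = S⁻¹·BᵀPA = [-1.7619 -1.0000]
A−BK = [-0.2381 0.0000; -1.2619 -2.0000]
AᵀP(A−BK) = [5.9524 5.0000; 5.0000 5.0000]
P' = Q + AᵀP(A−BK) = [7.2024 7.0000; 7.0000 9.0000]
tr(P') = 16.2024


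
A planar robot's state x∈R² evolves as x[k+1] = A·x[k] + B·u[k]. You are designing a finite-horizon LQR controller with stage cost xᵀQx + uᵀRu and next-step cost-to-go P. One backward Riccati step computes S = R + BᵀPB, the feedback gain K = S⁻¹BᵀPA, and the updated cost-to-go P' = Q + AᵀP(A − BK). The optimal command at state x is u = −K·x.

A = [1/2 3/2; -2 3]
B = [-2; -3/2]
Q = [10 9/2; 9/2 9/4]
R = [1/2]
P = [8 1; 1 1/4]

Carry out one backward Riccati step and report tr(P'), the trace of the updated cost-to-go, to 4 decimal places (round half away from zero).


13.5748

BᵀP = [-17.5000 -2.3750]
S = R + BᵀPB = [1/2] + [38.5625] = [39.0625]
BᵀPA = [-4.0000 -33.3750]
K = S⁻¹·BᵀPA = [-0.1024 -0.8544]
A−BK = [0.2952 -0.2088; -2.1536 1.7184]
AᵀP(A−BK) = [0.5904 -0.4176; -0.4176 0.7344]
P' = Q + AᵀP(A−BK) = [10.5904 4.0824; 4.0824 2.9844]
tr(P') = 13.5748


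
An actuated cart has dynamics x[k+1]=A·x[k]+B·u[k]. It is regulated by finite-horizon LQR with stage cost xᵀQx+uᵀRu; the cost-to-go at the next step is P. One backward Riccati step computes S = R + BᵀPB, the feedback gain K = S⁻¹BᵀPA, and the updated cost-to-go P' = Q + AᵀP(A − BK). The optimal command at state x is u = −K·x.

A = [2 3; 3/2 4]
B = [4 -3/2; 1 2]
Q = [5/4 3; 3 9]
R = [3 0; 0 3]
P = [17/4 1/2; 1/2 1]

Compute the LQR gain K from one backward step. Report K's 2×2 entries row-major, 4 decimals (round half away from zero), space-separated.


BᵀP = [17.5000 3.0000; -5.3750 1.2500]
S = R + BᵀPB = [3 0; 0 3] + [73.0000 -20.2500; -20.2500 10.5625] = [76.0000 -20.2500; -20.2500 13.5625]
BᵀPA = [39.5000 64.5000; -8.8750 -11.1250]
K = S⁻¹·BᵀPA = [0.5736 1.0464; 0.2020 0.7421]
A−BK = [0.0088 -0.0725; 0.5225 1.4693]
AᵀP(A−BK) = [1.3872 3.0027; 3.0027 7.0120]
P' = Q + AᵀP(A−BK) = [2.6372 6.0027; 6.0027 16.0120]
tr(P') = 18.6492

0.5736 1.0464 0.2020 0.7421


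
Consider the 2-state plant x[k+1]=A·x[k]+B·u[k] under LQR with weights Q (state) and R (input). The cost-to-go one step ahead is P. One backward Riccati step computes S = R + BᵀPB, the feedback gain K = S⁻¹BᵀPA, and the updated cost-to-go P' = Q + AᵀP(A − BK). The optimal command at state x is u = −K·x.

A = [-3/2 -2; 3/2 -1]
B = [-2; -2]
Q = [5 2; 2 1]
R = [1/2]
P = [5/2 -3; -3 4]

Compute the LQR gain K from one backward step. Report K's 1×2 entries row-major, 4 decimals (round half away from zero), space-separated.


BᵀP = [1.0000 -2.0000]
S = R + BᵀPB = [1/2] + [2.0000] = [2.5000]
BᵀPA = [-4.5000 0.0000]
K = S⁻¹·BᵀPA = [-1.8000 0.0000]
A−BK = [-5.1000 -2.0000; -2.1000 -1.0000]
AᵀP(A−BK) = [20.0250 6.0000; 6.0000 2.0000]
P' = Q + AᵀP(A−BK) = [25.0250 8.0000; 8.0000 3.0000]
tr(P') = 28.0250

-1.8000 0.0000


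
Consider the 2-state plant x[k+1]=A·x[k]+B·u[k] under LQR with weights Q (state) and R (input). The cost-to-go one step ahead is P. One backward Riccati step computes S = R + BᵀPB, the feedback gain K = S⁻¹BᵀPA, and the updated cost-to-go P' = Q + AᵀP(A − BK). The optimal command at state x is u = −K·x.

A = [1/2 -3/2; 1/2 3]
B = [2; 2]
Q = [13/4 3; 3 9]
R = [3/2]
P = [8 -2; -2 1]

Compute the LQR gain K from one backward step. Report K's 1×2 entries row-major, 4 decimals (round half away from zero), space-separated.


BᵀP = [12.0000 -2.0000]
S = R + BᵀPB = [3/2] + [20.0000] = [21.5000]
BᵀPA = [5.0000 -24.0000]
K = S⁻¹·BᵀPA = [0.2326 -1.1163]
A−BK = [0.0349 0.7326; 0.0349 5.2326]
AᵀP(A−BK) = [0.0872 -0.4186; -0.4186 18.2093]
P' = Q + AᵀP(A−BK) = [3.3372 2.5814; 2.5814 27.2093]
tr(P') = 30.5465

0.2326 -1.1163


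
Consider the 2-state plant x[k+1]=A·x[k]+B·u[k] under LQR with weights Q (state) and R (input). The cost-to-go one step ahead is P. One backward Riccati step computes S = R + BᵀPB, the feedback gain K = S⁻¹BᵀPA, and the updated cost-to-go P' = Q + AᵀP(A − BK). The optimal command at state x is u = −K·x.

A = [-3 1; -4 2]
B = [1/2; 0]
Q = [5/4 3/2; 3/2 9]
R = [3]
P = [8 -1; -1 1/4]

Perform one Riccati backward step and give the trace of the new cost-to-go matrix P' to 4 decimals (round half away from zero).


45.4500

BᵀP = [4.0000 -0.5000]
S = R + BᵀPB = [3] + [2.0000] = [5.0000]
BᵀPA = [-10.0000 3.0000]
K = S⁻¹·BᵀPA = [-2.0000 0.6000]
A−BK = [-2.0000 0.7000; -4.0000 2.0000]
AᵀP(A−BK) = [32.0000 -10.0000; -10.0000 3.2000]
P' = Q + AᵀP(A−BK) = [33.2500 -8.5000; -8.5000 12.2000]
tr(P') = 45.4500


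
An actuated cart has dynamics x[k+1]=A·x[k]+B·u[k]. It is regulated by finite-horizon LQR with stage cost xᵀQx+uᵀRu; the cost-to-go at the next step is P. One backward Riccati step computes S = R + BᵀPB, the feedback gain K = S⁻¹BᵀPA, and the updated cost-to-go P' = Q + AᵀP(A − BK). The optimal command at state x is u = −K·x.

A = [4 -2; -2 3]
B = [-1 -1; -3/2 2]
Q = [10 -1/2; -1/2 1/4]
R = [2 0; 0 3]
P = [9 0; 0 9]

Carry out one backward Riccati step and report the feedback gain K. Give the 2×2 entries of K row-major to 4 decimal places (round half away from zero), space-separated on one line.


BᵀP = [-9.0000 -13.5000; -9.0000 18.0000]
S = R + BᵀPB = [2 0; 0 3] + [29.2500 -18.0000; -18.0000 45.0000] = [31.2500 -18.0000; -18.0000 48.0000]
BᵀPA = [-9.0000 -22.5000; -72.0000 72.0000]
K = S⁻¹·BᵀPA = [-1.4694 0.1837; -2.0510 1.5689]
A−BK = [0.4796 -0.2474; -0.1020 0.1378]
AᵀP(A−BK) = [19.1020 -11.3878; -11.3878 8.1735]
P' = Q + AᵀP(A−BK) = [29.1020 -11.8878; -11.8878 8.4235]
tr(P') = 37.5255

-1.4694 0.1837 -2.0510 1.5689


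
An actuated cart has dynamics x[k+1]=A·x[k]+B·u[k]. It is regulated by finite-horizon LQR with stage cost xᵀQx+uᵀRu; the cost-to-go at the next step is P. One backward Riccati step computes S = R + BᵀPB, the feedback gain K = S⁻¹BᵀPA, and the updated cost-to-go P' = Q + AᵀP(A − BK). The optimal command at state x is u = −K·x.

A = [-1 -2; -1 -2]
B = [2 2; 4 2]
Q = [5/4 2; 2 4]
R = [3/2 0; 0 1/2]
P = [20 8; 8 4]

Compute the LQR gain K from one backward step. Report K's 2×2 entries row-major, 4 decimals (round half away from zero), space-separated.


BᵀP = [72.0000 32.0000; 56.0000 24.0000]
S = R + BᵀPB = [3/2 0; 0 1/2] + [272.0000 208.0000; 208.0000 160.0000] = [273.5000 208.0000; 208.0000 160.5000]
BᵀPA = [-104.0000 -208.0000; -80.0000 -160.0000]
K = S⁻¹·BᵀPA = [-0.0822 -0.1644; -0.3919 -0.7839]
A−BK = [-0.0518 -0.1035; 0.1126 0.2252]
AᵀP(A−BK) = [0.0980 0.1960; 0.1960 0.3919]
P' = Q + AᵀP(A−BK) = [1.3480 2.1960; 2.1960 4.3919]
tr(P') = 5.7399

-0.0822 -0.1644 -0.3919 -0.7839


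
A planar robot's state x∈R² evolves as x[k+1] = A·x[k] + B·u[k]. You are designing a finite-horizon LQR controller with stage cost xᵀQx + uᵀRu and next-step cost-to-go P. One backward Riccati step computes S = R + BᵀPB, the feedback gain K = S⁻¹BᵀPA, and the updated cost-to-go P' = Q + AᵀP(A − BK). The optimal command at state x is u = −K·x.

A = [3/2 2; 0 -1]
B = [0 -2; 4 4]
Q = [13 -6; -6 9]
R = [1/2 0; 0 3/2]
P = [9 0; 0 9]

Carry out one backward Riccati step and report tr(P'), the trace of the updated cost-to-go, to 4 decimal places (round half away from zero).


24.7528

BᵀP = [0.0000 36.0000; -18.0000 36.0000]
S = R + BᵀPB = [1/2 0; 0 3/2] + [144.0000 144.0000; 144.0000 180.0000] = [144.5000 144.0000; 144.0000 181.5000]
BᵀPA = [0.0000 -36.0000; -27.0000 -72.0000]
K = S⁻¹·BᵀPA = [0.7081 0.6983; -0.7106 -0.9507]
A−BK = [0.0789 0.0986; 0.0098 0.0097]
AᵀP(A−BK) = [1.0649 1.3314; 1.3314 1.6879]
P' = Q + AᵀP(A−BK) = [14.0649 -4.6686; -4.6686 10.6879]
tr(P') = 24.7528


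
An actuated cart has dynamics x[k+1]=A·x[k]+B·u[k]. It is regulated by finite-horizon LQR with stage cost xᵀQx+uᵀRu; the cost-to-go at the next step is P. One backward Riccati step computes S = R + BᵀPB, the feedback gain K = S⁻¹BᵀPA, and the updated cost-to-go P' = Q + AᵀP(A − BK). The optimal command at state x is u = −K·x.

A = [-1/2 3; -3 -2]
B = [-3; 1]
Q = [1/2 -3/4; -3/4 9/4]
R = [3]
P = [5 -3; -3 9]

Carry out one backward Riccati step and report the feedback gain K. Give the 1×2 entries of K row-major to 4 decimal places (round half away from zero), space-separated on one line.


BᵀP = [-18.0000 18.0000]
S = R + BᵀPB = [3] + [72.0000] = [75.0000]
BᵀPA = [-45.0000 -90.0000]
K = S⁻¹·BᵀPA = [-0.6000 -1.2000]
A−BK = [-2.3000 -0.6000; -2.4000 -0.8000]
AᵀP(A−BK) = [46.2500 16.5000; 16.5000 9.0000]
P' = Q + AᵀP(A−BK) = [46.7500 15.7500; 15.7500 11.2500]
tr(P') = 58.0000

-0.6000 -1.2000


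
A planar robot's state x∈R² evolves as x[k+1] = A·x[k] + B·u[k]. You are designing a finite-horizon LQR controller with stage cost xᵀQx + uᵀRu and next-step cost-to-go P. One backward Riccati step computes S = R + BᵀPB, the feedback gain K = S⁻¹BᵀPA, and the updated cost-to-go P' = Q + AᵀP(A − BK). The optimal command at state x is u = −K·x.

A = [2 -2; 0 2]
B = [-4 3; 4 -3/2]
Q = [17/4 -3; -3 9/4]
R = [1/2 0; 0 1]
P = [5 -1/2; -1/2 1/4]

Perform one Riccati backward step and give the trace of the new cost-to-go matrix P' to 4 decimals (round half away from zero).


BᵀP = [-22.0000 3.0000; 15.7500 -1.8750]
S = R + BᵀPB = [1/2 0; 0 1] + [100.0000 -70.5000; -70.5000 50.0625] = [100.5000 -70.5000; -70.5000 51.0625]
BᵀPA = [-44.0000 50.0000; 31.5000 -35.2500]
K = S⁻¹·BᵀPA = [-0.1610 0.4210; 0.3947 -0.1091]
A−BK = [0.1722 0.0112; 1.2358 0.1524]
AᵀP(A−BK) = [0.4860 -0.0402; -0.0402 0.1052]
P' = Q + AᵀP(A−BK) = [4.7360 -3.0402; -3.0402 2.3552]
tr(P') = 7.0912

7.0912


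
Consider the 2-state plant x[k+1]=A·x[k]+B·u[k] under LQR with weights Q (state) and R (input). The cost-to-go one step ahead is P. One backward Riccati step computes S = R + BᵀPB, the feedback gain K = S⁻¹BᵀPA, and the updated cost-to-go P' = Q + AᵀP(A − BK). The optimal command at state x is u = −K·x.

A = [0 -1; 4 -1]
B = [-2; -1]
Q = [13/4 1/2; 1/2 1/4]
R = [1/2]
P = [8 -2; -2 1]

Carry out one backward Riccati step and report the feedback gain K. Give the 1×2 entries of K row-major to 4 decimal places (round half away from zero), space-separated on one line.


0.4706 0.4314

BᵀP = [-14.0000 3.0000]
S = R + BᵀPB = [1/2] + [25.0000] = [25.5000]
BᵀPA = [12.0000 11.0000]
K = S⁻¹·BᵀPA = [0.4706 0.4314]
A−BK = [0.9412 -0.1373; 4.4706 -0.5686]
AᵀP(A−BK) = [10.3529 -1.1765; -1.1765 0.2549]
P' = Q + AᵀP(A−BK) = [13.6029 -0.6765; -0.6765 0.5049]
tr(P') = 14.1078


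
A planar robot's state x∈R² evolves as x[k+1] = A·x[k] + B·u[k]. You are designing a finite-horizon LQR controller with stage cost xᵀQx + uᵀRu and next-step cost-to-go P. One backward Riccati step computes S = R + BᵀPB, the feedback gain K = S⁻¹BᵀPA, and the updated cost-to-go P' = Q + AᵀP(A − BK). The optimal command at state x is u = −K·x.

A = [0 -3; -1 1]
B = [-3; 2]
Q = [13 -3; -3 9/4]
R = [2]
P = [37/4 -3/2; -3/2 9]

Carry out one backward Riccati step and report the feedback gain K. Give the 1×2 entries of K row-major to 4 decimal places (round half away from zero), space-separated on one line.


BᵀP = [-30.7500 22.5000]
S = R + BᵀPB = [2] + [137.2500] = [139.2500]
BᵀPA = [-22.5000 114.7500]
K = S⁻¹·BᵀPA = [-0.1616 0.8241]
A−BK = [-0.4847 -0.5278; -0.6768 -0.6481]
AᵀP(A−BK) = [5.3645 5.0413; 5.0413 6.6894]
P' = Q + AᵀP(A−BK) = [18.3645 2.0413; 2.0413 8.9394]
tr(P') = 27.3039

-0.1616 0.8241


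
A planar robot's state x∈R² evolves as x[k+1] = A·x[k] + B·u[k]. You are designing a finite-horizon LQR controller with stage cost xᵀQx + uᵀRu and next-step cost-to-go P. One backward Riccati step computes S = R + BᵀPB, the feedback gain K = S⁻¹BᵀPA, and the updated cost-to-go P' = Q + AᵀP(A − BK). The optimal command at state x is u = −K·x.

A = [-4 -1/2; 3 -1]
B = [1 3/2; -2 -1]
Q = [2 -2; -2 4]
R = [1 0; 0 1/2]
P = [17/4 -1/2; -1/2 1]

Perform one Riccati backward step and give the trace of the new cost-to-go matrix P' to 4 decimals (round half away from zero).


BᵀP = [5.2500 -2.5000; 6.8750 -1.7500]
S = R + BᵀPB = [1 0; 0 1/2] + [10.2500 10.3750; 10.3750 12.0625] = [11.2500 10.3750; 10.3750 12.5625]
BᵀPA = [-28.5000 -0.1250; -32.7500 -1.6875]
K = S⁻¹·BᵀPA = [-0.5417 0.4731; -2.1596 -0.5250]
A−BK = [-0.2189 -0.1855; -0.2430 -0.5788]
AᵀP(A−BK) = [2.8349 0.5380; 0.5380 0.7356]
P' = Q + AᵀP(A−BK) = [4.8349 -1.4620; -1.4620 4.7356]
tr(P') = 9.5705

9.5705


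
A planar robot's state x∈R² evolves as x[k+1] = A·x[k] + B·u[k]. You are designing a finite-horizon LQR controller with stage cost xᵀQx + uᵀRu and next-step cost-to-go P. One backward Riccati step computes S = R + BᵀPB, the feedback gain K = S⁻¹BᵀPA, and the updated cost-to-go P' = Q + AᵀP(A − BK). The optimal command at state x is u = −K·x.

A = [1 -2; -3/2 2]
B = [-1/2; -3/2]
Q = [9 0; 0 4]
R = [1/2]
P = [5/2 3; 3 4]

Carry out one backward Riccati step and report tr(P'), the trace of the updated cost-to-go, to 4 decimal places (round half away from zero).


14.5940

BᵀP = [-5.7500 -7.5000]
S = R + BᵀPB = [1/2] + [14.1250] = [14.6250]
BᵀPA = [5.5000 -3.5000]
K = S⁻¹·BᵀPA = [0.3761 -0.2393]
A−BK = [1.1880 -2.1197; -0.9359 1.6410]
AᵀP(A−BK) = [0.4316 -0.6838; -0.6838 1.1624]
P' = Q + AᵀP(A−BK) = [9.4316 -0.6838; -0.6838 5.1624]
tr(P') = 14.5940


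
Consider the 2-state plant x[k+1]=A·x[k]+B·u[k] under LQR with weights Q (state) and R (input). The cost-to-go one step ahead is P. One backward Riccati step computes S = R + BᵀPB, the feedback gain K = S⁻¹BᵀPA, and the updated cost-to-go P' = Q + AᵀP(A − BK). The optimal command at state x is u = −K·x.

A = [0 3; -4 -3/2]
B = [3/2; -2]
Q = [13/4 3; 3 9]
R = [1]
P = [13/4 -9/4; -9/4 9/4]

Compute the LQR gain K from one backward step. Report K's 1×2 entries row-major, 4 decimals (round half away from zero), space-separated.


BᵀP = [9.3750 -7.8750]
S = R + BᵀPB = [1] + [29.8125] = [30.8125]
BᵀPA = [31.5000 39.9375]
K = S⁻¹·BᵀPA = [1.0223 1.2961]
A−BK = [-1.5335 1.0558; -1.9554 1.0923]
AᵀP(A−BK) = [3.7972 -0.3286; -0.3286 2.7977]
P' = Q + AᵀP(A−BK) = [7.0472 2.6714; 2.6714 11.7977]
tr(P') = 18.8448

1.0223 1.2961


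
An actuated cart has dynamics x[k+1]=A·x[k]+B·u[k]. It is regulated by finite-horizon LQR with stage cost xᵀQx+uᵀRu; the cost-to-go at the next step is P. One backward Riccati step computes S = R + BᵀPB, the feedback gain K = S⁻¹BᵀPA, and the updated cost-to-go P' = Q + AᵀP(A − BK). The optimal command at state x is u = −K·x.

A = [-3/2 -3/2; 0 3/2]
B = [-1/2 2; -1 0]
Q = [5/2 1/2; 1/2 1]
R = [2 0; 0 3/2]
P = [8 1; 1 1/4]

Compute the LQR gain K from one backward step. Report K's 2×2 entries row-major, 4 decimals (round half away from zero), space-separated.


BᵀP = [-5.0000 -0.7500; 16.0000 2.0000]
S = R + BᵀPB = [2 0; 0 3/2] + [3.2500 -10.0000; -10.0000 32.0000] = [5.2500 -10.0000; -10.0000 33.5000]
BᵀPA = [7.5000 6.3750; -24.0000 -21.0000]
K = S⁻¹·BᵀPA = [0.1483 0.0470; -0.6722 -0.6129]
A−BK = [-0.0815 -0.2508; 0.1483 1.5470]
AᵀP(A−BK) = [0.7562 0.6895; 0.6895 0.8933]
P' = Q + AᵀP(A−BK) = [3.2562 1.1895; 1.1895 1.8933]
tr(P') = 5.1495

0.1483 0.0470 -0.6722 -0.6129


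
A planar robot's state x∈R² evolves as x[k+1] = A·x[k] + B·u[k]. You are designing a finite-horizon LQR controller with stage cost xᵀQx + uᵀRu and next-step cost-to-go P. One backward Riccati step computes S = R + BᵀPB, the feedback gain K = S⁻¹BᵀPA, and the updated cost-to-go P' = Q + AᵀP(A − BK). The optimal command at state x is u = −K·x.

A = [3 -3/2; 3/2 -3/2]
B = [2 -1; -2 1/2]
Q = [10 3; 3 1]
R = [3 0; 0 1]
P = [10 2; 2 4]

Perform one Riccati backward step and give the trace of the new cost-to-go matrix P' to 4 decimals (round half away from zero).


69.5212

BᵀP = [16.0000 -4.0000; -9.0000 0.0000]
S = R + BᵀPB = [3 0; 0 1] + [40.0000 -18.0000; -18.0000 9.0000] = [43.0000 -18.0000; -18.0000 10.0000]
BᵀPA = [42.0000 -18.0000; -27.0000 13.5000]
K = S⁻¹·BᵀPA = [-0.6226 0.5943; -3.8208 2.4198]
A−BK = [0.4245 -0.2689; 2.1651 -1.5212]
AᵀP(A−BK) = [39.9906 -27.1274; -27.1274 18.5307]
P' = Q + AᵀP(A−BK) = [49.9906 -24.1274; -24.1274 19.5307]
tr(P') = 69.5212


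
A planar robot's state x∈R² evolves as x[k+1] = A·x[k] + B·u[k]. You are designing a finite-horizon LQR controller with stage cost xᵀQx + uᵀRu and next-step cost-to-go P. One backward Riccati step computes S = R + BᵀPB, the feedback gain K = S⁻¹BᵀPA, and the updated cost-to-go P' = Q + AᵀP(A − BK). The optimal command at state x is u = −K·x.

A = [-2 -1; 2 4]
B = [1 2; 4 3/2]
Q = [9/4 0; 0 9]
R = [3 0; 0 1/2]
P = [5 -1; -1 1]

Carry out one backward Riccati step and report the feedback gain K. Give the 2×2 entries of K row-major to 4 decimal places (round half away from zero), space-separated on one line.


BᵀP = [1.0000 3.0000; 8.5000 -0.5000]
S = R + BᵀPB = [3 0; 0 1/2] + [13.0000 6.5000; 6.5000 16.2500] = [16.0000 6.5000; 6.5000 16.7500]
BᵀPA = [4.0000 11.0000; -18.0000 -10.5000]
K = S⁻¹·BᵀPA = [0.8151 1.1185; -1.3909 -1.0609]
A−BK = [-0.0332 0.0033; 0.8261 1.1174]
AᵀP(A−BK) = [3.7032 4.4297; 4.4297 5.5570]
P' = Q + AᵀP(A−BK) = [5.9532 4.4297; 4.4297 14.5570]
tr(P') = 20.5102

0.8151 1.1185 -1.3909 -1.0609


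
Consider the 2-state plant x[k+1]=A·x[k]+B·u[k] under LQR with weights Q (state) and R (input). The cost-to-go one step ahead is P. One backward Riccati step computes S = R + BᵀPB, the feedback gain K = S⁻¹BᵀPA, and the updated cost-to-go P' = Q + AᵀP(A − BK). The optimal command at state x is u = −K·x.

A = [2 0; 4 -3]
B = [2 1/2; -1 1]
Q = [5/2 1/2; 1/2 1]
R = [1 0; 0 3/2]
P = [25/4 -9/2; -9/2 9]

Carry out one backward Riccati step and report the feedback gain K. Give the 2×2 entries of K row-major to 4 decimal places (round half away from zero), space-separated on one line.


-0.1835 0.6955 2.9761 -1.8040

BᵀP = [17.0000 -18.0000; -1.3750 6.7500]
S = R + BᵀPB = [1 0; 0 3/2] + [52.0000 -9.5000; -9.5000 6.0625] = [53.0000 -9.5000; -9.5000 7.5625]
BᵀPA = [-38.0000 54.0000; 24.2500 -20.2500]
K = S⁻¹·BᵀPA = [-0.1835 0.6955; 2.9761 -1.8040]
A−BK = [0.8791 -0.4890; 0.8404 -0.5005]
AᵀP(A−BK) = [17.8563 -10.8239; -10.8239 6.9117]
P' = Q + AᵀP(A−BK) = [20.3563 -10.3239; -10.3239 7.9117]
tr(P') = 28.2680


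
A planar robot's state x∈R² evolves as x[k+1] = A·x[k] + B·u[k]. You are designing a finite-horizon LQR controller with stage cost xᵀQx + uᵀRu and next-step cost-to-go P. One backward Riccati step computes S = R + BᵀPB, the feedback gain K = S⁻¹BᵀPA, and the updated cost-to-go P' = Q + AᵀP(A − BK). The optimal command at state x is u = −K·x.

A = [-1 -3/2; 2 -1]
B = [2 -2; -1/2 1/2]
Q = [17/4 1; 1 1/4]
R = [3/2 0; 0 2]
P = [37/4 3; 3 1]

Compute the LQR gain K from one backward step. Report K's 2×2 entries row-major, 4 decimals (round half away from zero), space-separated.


BᵀP = [17.0000 5.5000; -17.0000 -5.5000]
S = R + BᵀPB = [3/2 0; 0 2] + [31.2500 -31.2500; -31.2500 31.2500] = [32.7500 -31.2500; -31.2500 33.2500]
BᵀPA = [-6.0000 -31.0000; 6.0000 31.0000]
K = S⁻¹·BᵀPA = [-0.1068 -0.5517; 0.0801 0.4138]
A−BK = [-0.6263 0.4310; 1.9066 -1.4828]
AᵀP(A−BK) = [0.1288 0.0819; 0.0819 0.8815]
P' = Q + AᵀP(A−BK) = [4.3788 1.0819; 1.0819 1.1315]
tr(P') = 5.5102

-0.1068 -0.5517 0.0801 0.4138


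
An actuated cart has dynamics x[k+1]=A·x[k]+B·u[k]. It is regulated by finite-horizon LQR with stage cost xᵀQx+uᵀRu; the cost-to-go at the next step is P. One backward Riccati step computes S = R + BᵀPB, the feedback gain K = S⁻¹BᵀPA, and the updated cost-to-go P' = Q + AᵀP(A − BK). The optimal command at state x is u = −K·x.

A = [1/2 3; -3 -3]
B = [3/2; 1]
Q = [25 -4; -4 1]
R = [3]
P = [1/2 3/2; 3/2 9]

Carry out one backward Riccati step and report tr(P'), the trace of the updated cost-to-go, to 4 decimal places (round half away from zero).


59.3723

BᵀP = [2.2500 11.2500]
S = R + BᵀPB = [3] + [14.6250] = [17.6250]
BᵀPA = [-32.6250 -27.0000]
K = S⁻¹·BᵀPA = [-1.8511 -1.5319]
A−BK = [3.2766 5.2979; -1.1489 -1.4681]
AᵀP(A−BK) = [16.2340 16.0213; 16.0213 17.1383]
P' = Q + AᵀP(A−BK) = [41.2340 12.0213; 12.0213 18.1383]
tr(P') = 59.3723
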